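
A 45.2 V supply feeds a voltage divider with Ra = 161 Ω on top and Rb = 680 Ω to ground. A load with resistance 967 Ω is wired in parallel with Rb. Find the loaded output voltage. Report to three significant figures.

The load sits in parallel with Rb: Rb‖R_L = (680 × 967) / (680 + 967) = 399.2 Ω.
V_out = 45.2 × 399.2 / (161 + 399.2) = 45.2 × 399.2/560.2 = 32.2 V.

V_out ≈ 32.2 V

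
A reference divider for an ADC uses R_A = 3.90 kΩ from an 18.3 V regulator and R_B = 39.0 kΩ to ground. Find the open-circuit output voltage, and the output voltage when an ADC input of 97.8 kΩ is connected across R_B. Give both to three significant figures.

Unloaded: 16.6 V; loaded: 16.1 V

Open-circuit: V = 18.3 × 39.0/(3.90 + 39.0) = 16.6 V.
With the load, R_B becomes R_B‖R_L = 27.88 kΩ, so V = 18.3 × 27.88/31.78 = 16.1 V.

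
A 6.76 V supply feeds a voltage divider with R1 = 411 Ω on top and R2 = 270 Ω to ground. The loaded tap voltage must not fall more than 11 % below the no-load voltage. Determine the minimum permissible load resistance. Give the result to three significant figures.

R_L(min) ≈ 1.32 kΩ

Output resistance R_th = R1‖R2 = (411 × 270)/681.0 = 163.0 Ω.
The fractional drop is R_th/(R_th + R_L); requiring this ≤ 0.110 gives R_L ≥ R_th(1/0.110 − 1) = 163.0 × 8.091 = 1.32 kΩ.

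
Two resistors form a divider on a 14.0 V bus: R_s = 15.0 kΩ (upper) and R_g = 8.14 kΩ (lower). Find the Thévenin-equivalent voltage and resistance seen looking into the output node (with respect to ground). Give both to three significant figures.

V_th is the open-circuit tap voltage: 14.0 × 8.14/(15.0 + 8.14) = 4.92 V.
With the supply zeroed, R_s and R_g appear in parallel from the tap: R_th = R_s‖R_g = (15.0 × 8.14)/23.14 = 5.28 kΩ.

V_th = 4.92 V, R_th = 5.28 kΩ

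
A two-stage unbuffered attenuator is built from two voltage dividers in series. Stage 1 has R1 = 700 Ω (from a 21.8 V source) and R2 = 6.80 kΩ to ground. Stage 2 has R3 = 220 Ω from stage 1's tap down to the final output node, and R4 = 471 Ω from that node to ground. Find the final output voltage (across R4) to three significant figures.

Stage 2 presents R3+R4 = 691.0 Ω as a load on stage 1's tap.
Stage 1's lower leg becomes R2‖(R3+R4) = 627.3 Ω, so V_mid = 21.8 × 627.3/1327 = 10.30 V.
Stage 2 is itself unloaded: V_out = V_mid × R4/(R3+R4) = 10.30 × 471/691.0 = 7.02 V.

V_out ≈ 7.02 V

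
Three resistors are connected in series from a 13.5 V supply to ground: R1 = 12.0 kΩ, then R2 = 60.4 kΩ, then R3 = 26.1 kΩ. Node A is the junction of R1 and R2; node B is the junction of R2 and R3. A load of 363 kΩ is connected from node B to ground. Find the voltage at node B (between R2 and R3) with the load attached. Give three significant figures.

At node B, R3 is in parallel with the load: R3‖R_L = 24.35 kΩ.
Below node A the resistance is R2 + (R3‖R_L) = 84.75 kΩ, so V_A = 13.5 × 84.75/96.75 = 11.83 V.
Then V_B = V_A × (R3‖R_L)/(R2 + R3‖R_L) = 11.83 × 24.35/84.75 = 3.40 V.

V ≈ 3.40 V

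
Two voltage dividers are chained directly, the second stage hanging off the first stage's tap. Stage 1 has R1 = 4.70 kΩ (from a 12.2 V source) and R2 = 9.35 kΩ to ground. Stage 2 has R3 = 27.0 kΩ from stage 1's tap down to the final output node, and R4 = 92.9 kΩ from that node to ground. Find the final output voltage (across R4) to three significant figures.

V_out ≈ 6.13 V

Stage 2 presents R3+R4 = 119.9 kΩ as a load on stage 1's tap.
Stage 1's lower leg becomes R2‖(R3+R4) = 8.674 kΩ, so V_mid = 12.2 × 8.674/13.37 = 7.912 V.
Stage 2 is itself unloaded: V_out = V_mid × R4/(R3+R4) = 7.912 × 92.9/119.9 = 6.13 V.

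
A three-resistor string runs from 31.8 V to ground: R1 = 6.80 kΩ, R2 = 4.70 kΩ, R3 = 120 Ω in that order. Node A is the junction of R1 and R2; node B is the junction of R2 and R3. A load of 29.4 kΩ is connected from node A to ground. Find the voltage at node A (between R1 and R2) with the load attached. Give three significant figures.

V ≈ 12.0 V

Below node A the series string R2+R3 = 4820 Ω sits in parallel with the 29400 Ω load: 4141 Ω.
V_A = 31.8 × 4141/(6800 + 4141) = 12.0 V.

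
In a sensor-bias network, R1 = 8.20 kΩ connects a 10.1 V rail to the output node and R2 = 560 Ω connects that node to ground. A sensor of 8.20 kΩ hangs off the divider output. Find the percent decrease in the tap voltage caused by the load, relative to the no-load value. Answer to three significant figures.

6.01 %

The divider's output (Thévenin) resistance is R1‖R2 = 524.2 Ω.
Fractional drop under load = R_th/(R_th + R_L) = 524.2 / (524.2 + 8200) = 0.06009.
So the output falls by 6.01 %.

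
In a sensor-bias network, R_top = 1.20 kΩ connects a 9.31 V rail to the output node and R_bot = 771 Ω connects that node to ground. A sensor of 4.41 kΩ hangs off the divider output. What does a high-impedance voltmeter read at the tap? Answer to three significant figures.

V_out ≈ 3.29 V

The load sits in parallel with R_bot: R_bot‖R_L = (771 × 4410) / (771 + 4410) = 656.3 Ω.
V_out = 9.31 × 656.3 / (1200 + 656.3) = 9.31 × 656.3/1856 = 3.29 V.
(Unloaded it would have been 3.64 V.)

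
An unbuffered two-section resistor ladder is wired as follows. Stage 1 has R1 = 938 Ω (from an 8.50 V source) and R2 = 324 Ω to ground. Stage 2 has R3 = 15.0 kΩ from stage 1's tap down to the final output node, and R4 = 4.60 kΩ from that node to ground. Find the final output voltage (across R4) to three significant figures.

V_out ≈ 0.506 V

Stage 2 presents R3+R4 = 19600 Ω as a load on stage 1's tap.
Stage 1's lower leg becomes R2‖(R3+R4) = 318.7 Ω, so V_mid = 8.50 × 318.7/1257 = 2.156 V.
Stage 2 is itself unloaded: V_out = V_mid × R4/(R3+R4) = 2.156 × 4600/19600 = 0.506 V.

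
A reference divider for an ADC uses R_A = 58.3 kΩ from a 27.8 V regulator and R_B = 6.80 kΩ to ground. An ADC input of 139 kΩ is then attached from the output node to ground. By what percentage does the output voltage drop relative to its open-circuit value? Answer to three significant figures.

The divider's output (Thévenin) resistance is R_A‖R_B = 6.090 kΩ.
Fractional drop under load = R_th/(R_th + R_L) = 6.090 / (6.090 + 139) = 0.04197.
So the output falls by 4.20 %.

4.20 %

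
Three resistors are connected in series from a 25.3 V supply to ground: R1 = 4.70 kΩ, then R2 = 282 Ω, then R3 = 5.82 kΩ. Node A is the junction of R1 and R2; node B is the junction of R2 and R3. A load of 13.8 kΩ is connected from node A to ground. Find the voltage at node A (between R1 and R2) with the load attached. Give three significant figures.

Below node A the series string R2+R3 = 6102 Ω sits in parallel with the 13800 Ω load: 4231 Ω.
V_A = 25.3 × 4231/(4700 + 4231) = 12.0 V.

V ≈ 12.0 V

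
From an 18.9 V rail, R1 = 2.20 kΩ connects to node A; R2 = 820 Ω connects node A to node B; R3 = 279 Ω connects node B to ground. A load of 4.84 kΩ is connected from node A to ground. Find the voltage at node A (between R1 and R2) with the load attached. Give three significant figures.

V ≈ 5.47 V

Below node A the series string R2+R3 = 1099 Ω sits in parallel with the 4840 Ω load: 895.6 Ω.
V_A = 18.9 × 895.6/(2200 + 895.6) = 5.47 V.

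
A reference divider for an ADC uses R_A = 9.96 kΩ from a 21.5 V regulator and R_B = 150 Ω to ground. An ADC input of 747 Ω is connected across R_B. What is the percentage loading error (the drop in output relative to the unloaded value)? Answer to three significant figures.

Unloaded V = 21.5 × 150/10110 = 0.3190 V.
Loaded: R_B‖R_L = 124.9 Ω, giving V = 21.5 × 124.9/10080 = 0.2663 V.
Drop = (0.3190 − 0.2663) / 0.3190 = 16.5 %.

16.5 %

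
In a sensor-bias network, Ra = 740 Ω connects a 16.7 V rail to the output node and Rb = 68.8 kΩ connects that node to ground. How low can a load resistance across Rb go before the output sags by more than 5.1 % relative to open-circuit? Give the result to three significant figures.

R_L(min) ≈ 13.6 kΩ

Output resistance R_th = Ra‖Rb = (740 × 68800)/69540 = 732.1 Ω.
The fractional drop is R_th/(R_th + R_L); requiring this ≤ 0.0510 gives R_L ≥ R_th(1/0.0510 − 1) = 732.1 × 18.61 = 13.6 kΩ.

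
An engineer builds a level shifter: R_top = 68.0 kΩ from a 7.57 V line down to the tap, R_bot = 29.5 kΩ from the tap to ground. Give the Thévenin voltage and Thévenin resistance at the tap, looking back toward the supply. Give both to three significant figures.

V_th = 2.29 V, R_th = 20.6 kΩ

V_th is the open-circuit tap voltage: 7.57 × 29.5/(68.0 + 29.5) = 2.29 V.
With the supply zeroed, R_top and R_bot appear in parallel from the tap: R_th = R_top‖R_bot = (68.0 × 29.5)/97.50 = 20.6 kΩ.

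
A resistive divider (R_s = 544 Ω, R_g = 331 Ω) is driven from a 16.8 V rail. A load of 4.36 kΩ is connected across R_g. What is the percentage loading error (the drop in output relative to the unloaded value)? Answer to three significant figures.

4.51 %

The divider's output (Thévenin) resistance is R_s‖R_g = 205.8 Ω.
Fractional drop under load = R_th/(R_th + R_L) = 205.8 / (205.8 + 4360) = 0.04507.
So the output falls by 4.51 %.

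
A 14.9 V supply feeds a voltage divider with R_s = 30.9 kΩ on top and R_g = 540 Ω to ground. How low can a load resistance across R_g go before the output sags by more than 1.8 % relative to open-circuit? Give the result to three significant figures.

R_L(min) ≈ 29.0 kΩ

Output resistance R_th = R_s‖R_g = (30900 × 540)/31440 = 530.7 Ω.
The fractional drop is R_th/(R_th + R_L); requiring this ≤ 0.0180 gives R_L ≥ R_th(1/0.0180 − 1) = 530.7 × 54.56 = 29.0 kΩ.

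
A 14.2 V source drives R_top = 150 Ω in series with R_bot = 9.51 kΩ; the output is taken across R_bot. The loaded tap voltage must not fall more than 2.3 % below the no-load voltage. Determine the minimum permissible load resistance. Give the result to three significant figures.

Output resistance R_th = R_top‖R_bot = (150 × 9510)/9660 = 147.7 Ω.
The fractional drop is R_th/(R_th + R_L); requiring this ≤ 0.0230 gives R_L ≥ R_th(1/0.0230 − 1) = 147.7 × 42.48 = 6.27 kΩ.

R_L(min) ≈ 6.27 kΩ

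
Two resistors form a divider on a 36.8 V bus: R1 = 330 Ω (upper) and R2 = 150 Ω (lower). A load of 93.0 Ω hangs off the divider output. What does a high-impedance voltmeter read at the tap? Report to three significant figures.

The load sits in parallel with R2: R2‖R_L = (150 × 93.0) / (150 + 93.0) = 57.41 Ω.
V_out = 36.8 × 57.41 / (330 + 57.41) = 36.8 × 57.41/387.4 = 5.45 V.

V_out ≈ 5.45 V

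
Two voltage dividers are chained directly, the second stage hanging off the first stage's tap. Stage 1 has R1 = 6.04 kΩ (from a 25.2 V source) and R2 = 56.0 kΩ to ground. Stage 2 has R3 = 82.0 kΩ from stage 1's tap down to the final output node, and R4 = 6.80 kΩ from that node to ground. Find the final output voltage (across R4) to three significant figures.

V_out ≈ 1.64 V

Stage 2 presents R3+R4 = 88.80 kΩ as a load on stage 1's tap.
Stage 1's lower leg becomes R2‖(R3+R4) = 34.34 kΩ, so V_mid = 25.2 × 34.34/40.38 = 21.43 V.
Stage 2 is itself unloaded: V_out = V_mid × R4/(R3+R4) = 21.43 × 6.80/88.80 = 1.64 V.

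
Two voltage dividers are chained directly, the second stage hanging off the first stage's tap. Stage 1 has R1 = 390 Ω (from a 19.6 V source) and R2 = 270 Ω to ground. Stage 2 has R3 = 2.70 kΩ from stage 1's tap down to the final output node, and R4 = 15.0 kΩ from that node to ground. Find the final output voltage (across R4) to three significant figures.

V_out ≈ 6.73 V

Stage 2 presents R3+R4 = 17700 Ω as a load on stage 1's tap.
Stage 1's lower leg becomes R2‖(R3+R4) = 265.9 Ω, so V_mid = 19.6 × 265.9/655.9 = 7.947 V.
Stage 2 is itself unloaded: V_out = V_mid × R4/(R3+R4) = 7.947 × 15000/17700 = 6.73 V.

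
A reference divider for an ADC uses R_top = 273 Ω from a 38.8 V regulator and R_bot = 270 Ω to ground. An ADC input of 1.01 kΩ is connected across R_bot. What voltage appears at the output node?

V_out ≈ 17.0 V

The load sits in parallel with R_bot: R_bot‖R_L = (270 × 1010) / (270 + 1010) = 213.0 Ω.
V_out = 38.8 × 213.0 / (273 + 213.0) = 38.8 × 213.0/486.0 = 17.0 V.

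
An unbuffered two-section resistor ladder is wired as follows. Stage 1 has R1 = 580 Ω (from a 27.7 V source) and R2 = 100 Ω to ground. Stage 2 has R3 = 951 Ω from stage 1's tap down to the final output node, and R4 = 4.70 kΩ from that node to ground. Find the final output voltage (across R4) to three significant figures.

V_out ≈ 3.34 V

Stage 2 presents R3+R4 = 5651 Ω as a load on stage 1's tap.
Stage 1's lower leg becomes R2‖(R3+R4) = 98.26 Ω, so V_mid = 27.7 × 98.26/678.3 = 4.013 V.
Stage 2 is itself unloaded: V_out = V_mid × R4/(R3+R4) = 4.013 × 4700/5651 = 3.34 V.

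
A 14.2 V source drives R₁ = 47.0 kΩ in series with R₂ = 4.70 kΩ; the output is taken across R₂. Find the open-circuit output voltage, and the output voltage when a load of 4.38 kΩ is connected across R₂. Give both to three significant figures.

Unloaded: 1.29 V; loaded: 0.653 V

Open-circuit: V = 14.2 × 4.70/(47.0 + 4.70) = 1.29 V.
With the load, R₂ becomes R₂‖R_L = 2.267 kΩ, so V = 14.2 × 2.267/49.27 = 0.653 V.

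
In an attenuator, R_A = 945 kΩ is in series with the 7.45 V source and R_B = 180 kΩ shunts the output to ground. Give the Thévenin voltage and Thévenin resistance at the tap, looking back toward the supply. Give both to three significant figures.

V_th is the open-circuit tap voltage: 7.45 × 180/(945 + 180) = 1.19 V.
With the supply zeroed, R_A and R_B appear in parallel from the tap: R_th = R_A‖R_B = (945 × 180)/1125 = 151 kΩ.

V_th = 1.19 V, R_th = 151 kΩ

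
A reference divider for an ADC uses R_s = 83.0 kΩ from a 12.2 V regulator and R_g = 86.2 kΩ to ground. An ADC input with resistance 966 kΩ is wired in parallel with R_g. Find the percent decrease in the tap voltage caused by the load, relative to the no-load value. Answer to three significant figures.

The divider's output (Thévenin) resistance is R_s‖R_g = 42.28 kΩ.
Fractional drop under load = R_th/(R_th + R_L) = 42.28 / (42.28 + 966) = 0.04194.
So the output falls by 4.19 %.

4.19 %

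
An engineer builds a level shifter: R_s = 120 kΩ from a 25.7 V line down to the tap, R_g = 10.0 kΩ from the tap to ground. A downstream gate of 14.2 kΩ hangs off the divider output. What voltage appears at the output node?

V_out ≈ 1.20 V

The load sits in parallel with R_g: R_g‖R_L = (10.0 × 14.2) / (10.0 + 14.2) = 5.868 kΩ.
V_out = 25.7 × 5.868 / (120 + 5.868) = 25.7 × 5.868/125.9 = 1.20 V.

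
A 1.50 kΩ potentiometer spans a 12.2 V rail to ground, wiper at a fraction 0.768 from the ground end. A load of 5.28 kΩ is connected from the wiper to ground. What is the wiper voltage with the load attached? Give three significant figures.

The wiper splits the pot into (1−α)R = 348.0 Ω above and αR = 1152 Ω below.
Lower section ‖ load = 945.7 Ω.
V_wiper = 12.2 × 945.7/(348.0 + 945.7) = 8.92 V.

V ≈ 8.92 V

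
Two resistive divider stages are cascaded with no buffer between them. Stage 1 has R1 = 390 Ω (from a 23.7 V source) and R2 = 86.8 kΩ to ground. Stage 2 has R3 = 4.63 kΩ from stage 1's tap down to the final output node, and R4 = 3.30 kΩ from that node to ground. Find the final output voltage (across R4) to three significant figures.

V_out ≈ 9.36 V

Stage 2 presents R3+R4 = 7930 Ω as a load on stage 1's tap.
Stage 1's lower leg becomes R2‖(R3+R4) = 7266 Ω, so V_mid = 23.7 × 7266/7656 = 22.49 V.
Stage 2 is itself unloaded: V_out = V_mid × R4/(R3+R4) = 22.49 × 3300/7930 = 9.36 V.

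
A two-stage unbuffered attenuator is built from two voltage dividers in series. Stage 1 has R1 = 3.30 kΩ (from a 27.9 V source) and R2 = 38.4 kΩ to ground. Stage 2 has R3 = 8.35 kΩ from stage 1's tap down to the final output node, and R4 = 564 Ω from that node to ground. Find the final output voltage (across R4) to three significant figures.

V_out ≈ 1.21 V

Stage 2 presents R3+R4 = 8914 Ω as a load on stage 1's tap.
Stage 1's lower leg becomes R2‖(R3+R4) = 7235 Ω, so V_mid = 27.9 × 7235/10530 = 19.16 V.
Stage 2 is itself unloaded: V_out = V_mid × R4/(R3+R4) = 19.16 × 564/8914 = 1.21 V.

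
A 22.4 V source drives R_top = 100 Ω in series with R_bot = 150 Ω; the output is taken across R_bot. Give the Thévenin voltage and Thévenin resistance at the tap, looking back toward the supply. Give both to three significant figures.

V_th = 13.4 V, R_th = 60.0 Ω

V_th is the open-circuit tap voltage: 22.4 × 150/(100 + 150) = 13.4 V.
With the supply zeroed, R_top and R_bot appear in parallel from the tap: R_th = R_top‖R_bot = (100 × 150)/250.0 = 60.0 Ω.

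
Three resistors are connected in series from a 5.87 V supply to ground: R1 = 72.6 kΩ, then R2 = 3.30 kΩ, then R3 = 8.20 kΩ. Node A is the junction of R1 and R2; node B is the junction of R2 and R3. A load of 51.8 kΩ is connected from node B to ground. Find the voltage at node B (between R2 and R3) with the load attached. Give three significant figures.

V ≈ 0.501 V

At node B, R3 is in parallel with the load: R3‖R_L = 7.079 kΩ.
Below node A the resistance is R2 + (R3‖R_L) = 10.38 kΩ, so V_A = 5.87 × 10.38/82.98 = 0.7342 V.
Then V_B = V_A × (R3‖R_L)/(R2 + R3‖R_L) = 0.7342 × 7.079/10.38 = 0.501 V.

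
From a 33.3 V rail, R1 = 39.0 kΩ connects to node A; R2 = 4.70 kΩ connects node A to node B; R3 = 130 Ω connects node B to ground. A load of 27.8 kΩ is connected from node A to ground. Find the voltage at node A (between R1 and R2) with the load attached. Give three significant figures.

V ≈ 3.18 V

Below node A the series string R2+R3 = 4830 Ω sits in parallel with the 27800 Ω load: 4115 Ω.
V_A = 33.3 × 4115/(39000 + 4115) = 3.18 V.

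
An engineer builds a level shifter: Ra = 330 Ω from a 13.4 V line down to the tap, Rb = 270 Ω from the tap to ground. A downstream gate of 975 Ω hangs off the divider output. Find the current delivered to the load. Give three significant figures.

I_L ≈ 5.37 mA

Rb‖R_L = 211.4 Ω; V_out = 13.4 × 211.4/541.4 = 5.233 V.
I_L = V_out / R_L = 5.233 / 975 Ω = 5.37 mA.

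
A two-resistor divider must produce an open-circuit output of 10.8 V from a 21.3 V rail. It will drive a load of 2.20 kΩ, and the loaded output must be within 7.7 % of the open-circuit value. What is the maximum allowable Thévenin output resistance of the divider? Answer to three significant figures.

Loading drop = R_th/(R_th + R_L) ≤ 0.0770, so R_th ≤ R_L · ε/(1−ε) = 2.20 kΩ × 0.0770/0.9230 = 184 Ω.

R_th ≤ 184 Ω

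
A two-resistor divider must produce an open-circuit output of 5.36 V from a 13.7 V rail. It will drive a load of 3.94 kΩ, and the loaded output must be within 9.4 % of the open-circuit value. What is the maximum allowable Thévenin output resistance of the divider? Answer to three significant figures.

Loading drop = R_th/(R_th + R_L) ≤ 0.0940, so R_th ≤ R_L · ε/(1−ε) = 3.94 kΩ × 0.0940/0.9060 = 409 Ω.

R_th ≤ 409 Ω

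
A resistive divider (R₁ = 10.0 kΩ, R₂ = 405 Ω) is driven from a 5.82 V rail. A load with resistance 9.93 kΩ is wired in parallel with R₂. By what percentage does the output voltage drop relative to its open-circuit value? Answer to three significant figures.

3.77 %

The divider's output (Thévenin) resistance is R₁‖R₂ = 389.2 Ω.
Fractional drop under load = R_th/(R_th + R_L) = 389.2 / (389.2 + 9930) = 0.03772.
So the output falls by 3.77 %.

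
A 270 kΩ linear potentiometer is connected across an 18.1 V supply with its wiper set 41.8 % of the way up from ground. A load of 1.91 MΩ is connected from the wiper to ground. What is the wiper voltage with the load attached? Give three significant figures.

The wiper splits the pot into (1−α)R = 157.1 kΩ above and αR = 112.9 kΩ below.
Lower section ‖ load = 106.6 kΩ.
V_wiper = 18.1 × 106.6/(157.1 + 106.6) = 7.31 V.

V ≈ 7.31 V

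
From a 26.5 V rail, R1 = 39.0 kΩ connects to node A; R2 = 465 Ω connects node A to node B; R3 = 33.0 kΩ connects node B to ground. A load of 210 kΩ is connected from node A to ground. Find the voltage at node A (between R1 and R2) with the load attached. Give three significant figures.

V ≈ 11.3 V

Below node A the series string R2+R3 = 33460 Ω sits in parallel with the 210000 Ω load: 28870 Ω.
V_A = 26.5 × 28870/(39000 + 28870) = 11.3 V.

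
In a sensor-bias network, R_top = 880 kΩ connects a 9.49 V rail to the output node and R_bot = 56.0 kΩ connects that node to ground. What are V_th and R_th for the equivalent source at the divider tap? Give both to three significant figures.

V_th is the open-circuit tap voltage: 9.49 × 56.0/(880 + 56.0) = 0.568 V.
With the supply zeroed, R_top and R_bot appear in parallel from the tap: R_th = R_top‖R_bot = (880 × 56.0)/936.0 = 52.6 kΩ.

V_th = 0.568 V, R_th = 52.6 kΩ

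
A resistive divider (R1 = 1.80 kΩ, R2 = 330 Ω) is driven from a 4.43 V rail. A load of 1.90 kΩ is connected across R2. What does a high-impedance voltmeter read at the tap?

The load sits in parallel with R2: R2‖R_L = (330 × 1900) / (330 + 1900) = 281.2 Ω.
V_out = 4.43 × 281.2 / (1800 + 281.2) = 4.43 × 281.2/2081 = 0.598 V.
(Unloaded it would have been 0.686 V.)

V_out ≈ 0.598 V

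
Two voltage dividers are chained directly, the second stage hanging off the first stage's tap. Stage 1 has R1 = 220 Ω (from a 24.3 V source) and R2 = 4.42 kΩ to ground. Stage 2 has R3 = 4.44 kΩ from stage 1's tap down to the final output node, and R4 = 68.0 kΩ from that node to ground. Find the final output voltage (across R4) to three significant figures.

Stage 2 presents R3+R4 = 72440 Ω as a load on stage 1's tap.
Stage 1's lower leg becomes R2‖(R3+R4) = 4166 Ω, so V_mid = 24.3 × 4166/4386 = 23.08 V.
Stage 2 is itself unloaded: V_out = V_mid × R4/(R3+R4) = 23.08 × 68000/72440 = 21.7 V.

V_out ≈ 21.7 V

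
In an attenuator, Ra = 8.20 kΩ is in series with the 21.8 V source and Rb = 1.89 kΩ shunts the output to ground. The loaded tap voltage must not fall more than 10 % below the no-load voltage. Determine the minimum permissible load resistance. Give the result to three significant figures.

Output resistance R_th = Ra‖Rb = (8.20 × 1.89)/10.09 = 1.536 kΩ.
The fractional drop is R_th/(R_th + R_L); requiring this ≤ 0.100 gives R_L ≥ R_th(1/0.100 − 1) = 1.536 × 9.000 = 13.8 kΩ.

R_L(min) ≈ 13.8 kΩ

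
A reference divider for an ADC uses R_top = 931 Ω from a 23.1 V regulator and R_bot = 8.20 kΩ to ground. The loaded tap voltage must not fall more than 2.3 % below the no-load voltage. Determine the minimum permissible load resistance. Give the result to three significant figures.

Output resistance R_th = R_top‖R_bot = (931 × 8200)/9131 = 836.1 Ω.
The fractional drop is R_th/(R_th + R_L); requiring this ≤ 0.0230 gives R_L ≥ R_th(1/0.0230 − 1) = 836.1 × 42.48 = 35.5 kΩ.

R_L(min) ≈ 35.5 kΩ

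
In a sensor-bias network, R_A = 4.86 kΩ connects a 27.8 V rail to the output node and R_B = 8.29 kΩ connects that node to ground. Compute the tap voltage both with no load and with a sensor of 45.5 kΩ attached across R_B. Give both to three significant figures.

Unloaded: 17.5 V; loaded: 16.4 V

Open-circuit: V = 27.8 × 8.29/(4.86 + 8.29) = 17.5 V.
With the load, R_B becomes R_B‖R_L = 7.012 kΩ, so V = 27.8 × 7.012/11.87 = 16.4 V.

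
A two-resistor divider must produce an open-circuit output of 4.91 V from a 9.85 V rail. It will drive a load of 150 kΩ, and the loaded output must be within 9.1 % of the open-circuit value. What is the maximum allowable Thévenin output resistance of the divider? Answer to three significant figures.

Loading drop = R_th/(R_th + R_L) ≤ 0.0910, so R_th ≤ R_L · ε/(1−ε) = 150 kΩ × 0.0910/0.9090 = 15.0 kΩ.
(Any R1, R2 with R2/(R1+R2) = 0.498 and R1‖R2 ≤ 15.0 kΩ will meet the spec.)

R_th ≤ 15.0 kΩ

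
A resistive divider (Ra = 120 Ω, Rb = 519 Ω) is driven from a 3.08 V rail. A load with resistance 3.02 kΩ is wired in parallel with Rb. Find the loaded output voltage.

V_out ≈ 2.42 V

The load sits in parallel with Rb: Rb‖R_L = (519 × 3020) / (519 + 3020) = 442.9 Ω.
V_out = 3.08 × 442.9 / (120 + 442.9) = 3.08 × 442.9/562.9 = 2.42 V.
(Unloaded it would have been 2.50 V.)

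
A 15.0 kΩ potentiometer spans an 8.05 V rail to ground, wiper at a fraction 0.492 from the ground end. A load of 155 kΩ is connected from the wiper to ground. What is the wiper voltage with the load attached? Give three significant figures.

The wiper splits the pot into (1−α)R = 7.620 kΩ above and αR = 7.380 kΩ below.
Lower section ‖ load = 7.045 kΩ.
V_wiper = 8.05 × 7.045/(7.620 + 7.045) = 3.87 V.

V ≈ 3.87 V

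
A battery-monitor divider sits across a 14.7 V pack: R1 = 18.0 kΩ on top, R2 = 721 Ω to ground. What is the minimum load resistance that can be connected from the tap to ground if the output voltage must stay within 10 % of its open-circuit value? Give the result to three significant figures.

R_L(min) ≈ 6.24 kΩ

Output resistance R_th = R1‖R2 = (18000 × 721)/18720 = 693.2 Ω.
The fractional drop is R_th/(R_th + R_L); requiring this ≤ 0.100 gives R_L ≥ R_th(1/0.100 − 1) = 693.2 × 9.000 = 6.24 kΩ.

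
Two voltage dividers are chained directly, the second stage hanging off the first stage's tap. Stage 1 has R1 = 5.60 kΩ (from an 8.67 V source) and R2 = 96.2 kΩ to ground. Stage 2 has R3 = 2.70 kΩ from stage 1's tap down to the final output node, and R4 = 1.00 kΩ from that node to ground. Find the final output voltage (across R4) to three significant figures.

V_out ≈ 0.911 V

Stage 2 presents R3+R4 = 3.700 kΩ as a load on stage 1's tap.
Stage 1's lower leg becomes R2‖(R3+R4) = 3.563 kΩ, so V_mid = 8.67 × 3.563/9.163 = 3.371 V.
Stage 2 is itself unloaded: V_out = V_mid × R4/(R3+R4) = 3.371 × 1.00/3.700 = 0.911 V.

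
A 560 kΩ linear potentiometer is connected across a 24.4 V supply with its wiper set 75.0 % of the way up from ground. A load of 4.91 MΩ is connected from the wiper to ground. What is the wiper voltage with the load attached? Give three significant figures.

The wiper splits the pot into (1−α)R = 140.0 kΩ above and αR = 420.0 kΩ below.
Lower section ‖ load = 386.9 kΩ.
V_wiper = 24.4 × 386.9/(140.0 + 386.9) = 17.9 V.

V ≈ 17.9 V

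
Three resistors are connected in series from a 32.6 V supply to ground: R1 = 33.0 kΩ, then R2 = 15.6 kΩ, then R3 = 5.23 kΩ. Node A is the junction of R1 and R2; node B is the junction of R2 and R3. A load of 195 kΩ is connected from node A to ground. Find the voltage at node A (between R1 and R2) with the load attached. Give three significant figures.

Below node A the series string R2+R3 = 20.83 kΩ sits in parallel with the 195 kΩ load: 18.82 kΩ.
V_A = 32.6 × 18.82/(33.0 + 18.82) = 11.8 V.

V ≈ 11.8 V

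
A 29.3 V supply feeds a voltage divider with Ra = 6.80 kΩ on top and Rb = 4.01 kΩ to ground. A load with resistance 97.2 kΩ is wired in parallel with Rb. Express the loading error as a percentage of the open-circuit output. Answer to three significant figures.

2.53 %

The divider's output (Thévenin) resistance is Ra‖Rb = 2.522 kΩ.
Fractional drop under load = R_th/(R_th + R_L) = 2.522 / (2.522 + 97.2) = 0.02529.
So the output falls by 2.53 %.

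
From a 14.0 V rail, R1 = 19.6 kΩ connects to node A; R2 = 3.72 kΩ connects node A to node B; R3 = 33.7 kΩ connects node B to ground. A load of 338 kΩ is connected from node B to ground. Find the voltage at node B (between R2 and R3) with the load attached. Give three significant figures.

V ≈ 7.95 V

At node B, R3 is in parallel with the load: R3‖R_L = 30.64 kΩ.
Below node A the resistance is R2 + (R3‖R_L) = 34.36 kΩ, so V_A = 14.0 × 34.36/53.96 = 8.915 V.
Then V_B = V_A × (R3‖R_L)/(R2 + R3‖R_L) = 8.915 × 30.64/34.36 = 7.95 V.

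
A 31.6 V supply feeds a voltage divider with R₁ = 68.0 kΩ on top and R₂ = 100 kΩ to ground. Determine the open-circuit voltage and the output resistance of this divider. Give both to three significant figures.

V_th is the open-circuit tap voltage: 31.6 × 100/(68.0 + 100) = 18.8 V.
With the supply zeroed, R₁ and R₂ appear in parallel from the tap: R_th = R₁‖R₂ = (68.0 × 100)/168.0 = 40.5 kΩ.

V_th = 18.8 V, R_th = 40.5 kΩ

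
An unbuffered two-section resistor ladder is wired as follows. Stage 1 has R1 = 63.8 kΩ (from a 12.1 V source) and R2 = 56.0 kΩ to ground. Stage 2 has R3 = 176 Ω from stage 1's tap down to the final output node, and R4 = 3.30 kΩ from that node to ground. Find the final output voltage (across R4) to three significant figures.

Stage 2 presents R3+R4 = 3476 Ω as a load on stage 1's tap.
Stage 1's lower leg becomes R2‖(R3+R4) = 3273 Ω, so V_mid = 12.1 × 3273/67070 = 0.5904 V.
Stage 2 is itself unloaded: V_out = V_mid × R4/(R3+R4) = 0.5904 × 3300/3476 = 0.561 V.

V_out ≈ 0.561 V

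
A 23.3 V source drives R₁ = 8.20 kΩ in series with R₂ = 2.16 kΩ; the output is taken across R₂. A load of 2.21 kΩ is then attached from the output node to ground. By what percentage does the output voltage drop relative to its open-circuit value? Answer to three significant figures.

The divider's output (Thévenin) resistance is R₁‖R₂ = 1.710 kΩ.
Fractional drop under load = R_th/(R_th + R_L) = 1.710 / (1.710 + 2.21) = 0.4362.
So the output falls by 43.6 %.

43.6 %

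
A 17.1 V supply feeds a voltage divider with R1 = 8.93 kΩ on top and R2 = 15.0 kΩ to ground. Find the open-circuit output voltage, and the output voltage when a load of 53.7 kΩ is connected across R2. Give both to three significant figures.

Unloaded: 10.7 V; loaded: 9.71 V

Open-circuit: V = 17.1 × 15.0/(8.93 + 15.0) = 10.7 V.
With the load, R2 becomes R2‖R_L = 11.72 kΩ, so V = 17.1 × 11.72/20.65 = 9.71 V.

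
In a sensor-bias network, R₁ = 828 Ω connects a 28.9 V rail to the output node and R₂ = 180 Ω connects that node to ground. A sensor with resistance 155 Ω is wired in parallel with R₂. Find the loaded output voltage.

V_out ≈ 2.64 V

The load sits in parallel with R₂: R₂‖R_L = (180 × 155) / (180 + 155) = 83.28 Ω.
V_out = 28.9 × 83.28 / (828 + 83.28) = 28.9 × 83.28/911.3 = 2.64 V.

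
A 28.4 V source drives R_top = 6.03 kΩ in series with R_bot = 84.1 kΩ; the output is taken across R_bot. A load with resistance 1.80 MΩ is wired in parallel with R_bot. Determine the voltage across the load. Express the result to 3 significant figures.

V_out ≈ 26.4 V

The load sits in parallel with R_bot: R_bot‖R_L = (84.1 × 1800) / (84.1 + 1800) = 80.35 kΩ.
V_out = 28.4 × 80.35 / (6.03 + 80.35) = 28.4 × 80.35/86.38 = 26.4 V.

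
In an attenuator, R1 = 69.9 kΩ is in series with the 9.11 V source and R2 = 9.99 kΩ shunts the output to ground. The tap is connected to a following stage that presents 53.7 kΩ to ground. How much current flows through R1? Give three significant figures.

I ≈ 0.116 mA

R2‖R_L = 8.423 kΩ, so the source sees R1 + R2‖R_L = 78.32 kΩ.
I = 9.11 V / 78.32 kΩ = 0.116 mA.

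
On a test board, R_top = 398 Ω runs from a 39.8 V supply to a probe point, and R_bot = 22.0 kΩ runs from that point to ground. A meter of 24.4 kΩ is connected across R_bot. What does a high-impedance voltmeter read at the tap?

V_out ≈ 38.5 V

The load sits in parallel with R_bot: R_bot‖R_L = (22000 × 24400) / (22000 + 24400) = 11570 Ω.
V_out = 39.8 × 11570 / (398 + 11570) = 39.8 × 11570/11970 = 38.5 V.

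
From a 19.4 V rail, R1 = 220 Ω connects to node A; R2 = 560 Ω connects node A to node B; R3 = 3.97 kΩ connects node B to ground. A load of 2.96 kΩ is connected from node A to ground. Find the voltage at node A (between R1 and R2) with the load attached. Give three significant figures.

V ≈ 17.3 V

Below node A the series string R2+R3 = 4530 Ω sits in parallel with the 2960 Ω load: 1790 Ω.
V_A = 19.4 × 1790/(220 + 1790) = 17.3 V.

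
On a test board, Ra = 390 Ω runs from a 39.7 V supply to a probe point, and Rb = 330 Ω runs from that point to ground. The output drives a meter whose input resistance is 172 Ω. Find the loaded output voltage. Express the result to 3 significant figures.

The load sits in parallel with Rb: Rb‖R_L = (330 × 172) / (330 + 172) = 113.1 Ω.
V_out = 39.7 × 113.1 / (390 + 113.1) = 39.7 × 113.1/503.1 = 8.92 V.

V_out ≈ 8.92 V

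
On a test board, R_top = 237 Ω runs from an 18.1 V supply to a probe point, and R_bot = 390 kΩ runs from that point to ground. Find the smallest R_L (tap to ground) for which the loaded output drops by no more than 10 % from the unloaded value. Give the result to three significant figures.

R_L(min) ≈ 2.13 kΩ

Output resistance R_th = R_top‖R_bot = (237 × 390000)/390200 = 236.9 Ω.
The fractional drop is R_th/(R_th + R_L); requiring this ≤ 0.100 gives R_L ≥ R_th(1/0.100 − 1) = 236.9 × 9.000 = 2.13 kΩ.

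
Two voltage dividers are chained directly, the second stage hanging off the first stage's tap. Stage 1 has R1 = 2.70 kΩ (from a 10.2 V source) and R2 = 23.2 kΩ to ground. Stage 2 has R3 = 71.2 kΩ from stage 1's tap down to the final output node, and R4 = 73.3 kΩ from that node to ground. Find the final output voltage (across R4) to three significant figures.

Stage 2 presents R3+R4 = 144.5 kΩ as a load on stage 1's tap.
Stage 1's lower leg becomes R2‖(R3+R4) = 19.99 kΩ, so V_mid = 10.2 × 19.99/22.69 = 8.986 V.
Stage 2 is itself unloaded: V_out = V_mid × R4/(R3+R4) = 8.986 × 73.3/144.5 = 4.56 V.

V_out ≈ 4.56 V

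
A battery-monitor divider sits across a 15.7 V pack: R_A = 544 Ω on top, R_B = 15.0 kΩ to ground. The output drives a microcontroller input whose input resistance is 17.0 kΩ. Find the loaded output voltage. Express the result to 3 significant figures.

The load sits in parallel with R_B: R_B‖R_L = (15000 × 17000) / (15000 + 17000) = 7969 Ω.
V_out = 15.7 × 7969 / (544 + 7969) = 15.7 × 7969/8513 = 14.7 V.

V_out ≈ 14.7 V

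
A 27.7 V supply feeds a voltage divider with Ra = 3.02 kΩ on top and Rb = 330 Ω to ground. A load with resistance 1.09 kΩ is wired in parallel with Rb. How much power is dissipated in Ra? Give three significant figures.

Total resistance from the source is Ra + (Rb‖R_L) = 3273 Ω, so I = 27.7/3273 Ω = 8.462 mA.
P = I²·Ra = (8.462 mA)² × 3.02 kΩ = 216 mW.

P ≈ 216 mW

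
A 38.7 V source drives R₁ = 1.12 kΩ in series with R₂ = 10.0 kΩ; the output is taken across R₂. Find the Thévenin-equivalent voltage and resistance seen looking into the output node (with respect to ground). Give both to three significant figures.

V_th = 34.8 V, R_th = 1.01 kΩ

V_th is the open-circuit tap voltage: 38.7 × 10.0/(1.12 + 10.0) = 34.8 V.
With the supply zeroed, R₁ and R₂ appear in parallel from the tap: R_th = R₁‖R₂ = (1.12 × 10.0)/11.12 = 1.01 kΩ.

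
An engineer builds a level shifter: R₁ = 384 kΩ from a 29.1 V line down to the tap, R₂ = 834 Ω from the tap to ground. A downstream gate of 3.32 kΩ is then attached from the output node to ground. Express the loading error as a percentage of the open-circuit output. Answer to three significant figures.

Unloaded V = 29.1 × 834/384800 = 0.06306 V.
Loaded: R₂‖R_L = 666.6 Ω, giving V = 29.1 × 666.6/384700 = 0.05043 V.
Drop = (0.06306 − 0.05043) / 0.06306 = 20.0 %.

20.0 %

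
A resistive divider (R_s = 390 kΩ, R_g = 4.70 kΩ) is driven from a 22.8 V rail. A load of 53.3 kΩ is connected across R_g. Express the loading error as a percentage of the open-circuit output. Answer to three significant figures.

Unloaded V = 22.8 × 4.70/394.7 = 0.27150 V.
Loaded: R_g‖R_L = 4.319 kΩ, giving V = 22.8 × 4.319/394.3 = 0.24974 V.
Drop = (0.27150 − 0.24974) / 0.27150 = 8.01 %.

8.01 %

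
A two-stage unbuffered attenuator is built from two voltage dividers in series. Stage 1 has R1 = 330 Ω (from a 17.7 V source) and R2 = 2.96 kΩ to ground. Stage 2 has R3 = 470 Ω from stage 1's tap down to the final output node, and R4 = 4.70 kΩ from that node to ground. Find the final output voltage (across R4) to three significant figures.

Stage 2 presents R3+R4 = 5170 Ω as a load on stage 1's tap.
Stage 1's lower leg becomes R2‖(R3+R4) = 1882 Ω, so V_mid = 17.7 × 1882/2212 = 15.06 V.
Stage 2 is itself unloaded: V_out = V_mid × R4/(R3+R4) = 15.06 × 4700/5170 = 13.7 V.

V_out ≈ 13.7 V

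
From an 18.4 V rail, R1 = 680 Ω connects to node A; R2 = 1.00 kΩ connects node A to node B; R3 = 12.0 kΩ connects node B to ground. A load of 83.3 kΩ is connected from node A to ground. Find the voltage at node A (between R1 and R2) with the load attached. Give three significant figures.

Below node A the series string R2+R3 = 13000 Ω sits in parallel with the 83300 Ω load: 11250 Ω.
V_A = 18.4 × 11250/(680 + 11250) = 17.4 V.

V ≈ 17.4 V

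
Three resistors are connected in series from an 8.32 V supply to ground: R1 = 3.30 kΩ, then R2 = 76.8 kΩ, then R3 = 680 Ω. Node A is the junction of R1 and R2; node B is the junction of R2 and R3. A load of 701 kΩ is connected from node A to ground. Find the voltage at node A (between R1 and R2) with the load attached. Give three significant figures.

V ≈ 7.94 V

Below node A the series string R2+R3 = 77480 Ω sits in parallel with the 701000 Ω load: 69770 Ω.
V_A = 8.32 × 69770/(3300 + 69770) = 7.94 V.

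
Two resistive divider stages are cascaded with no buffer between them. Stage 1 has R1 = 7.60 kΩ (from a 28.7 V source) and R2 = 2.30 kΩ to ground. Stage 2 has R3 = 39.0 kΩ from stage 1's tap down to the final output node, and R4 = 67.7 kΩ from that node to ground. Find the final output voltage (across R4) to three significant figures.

V_out ≈ 4.16 V

Stage 2 presents R3+R4 = 106.7 kΩ as a load on stage 1's tap.
Stage 1's lower leg becomes R2‖(R3+R4) = 2.251 kΩ, so V_mid = 28.7 × 2.251/9.851 = 6.559 V.
Stage 2 is itself unloaded: V_out = V_mid × R4/(R3+R4) = 6.559 × 67.7/106.7 = 4.16 V.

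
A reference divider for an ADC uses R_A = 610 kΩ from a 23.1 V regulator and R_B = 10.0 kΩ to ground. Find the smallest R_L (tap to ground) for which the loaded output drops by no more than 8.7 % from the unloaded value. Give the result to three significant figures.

Output resistance R_th = R_A‖R_B = (610 × 10.0)/620.0 = 9.839 kΩ.
The fractional drop is R_th/(R_th + R_L); requiring this ≤ 0.0870 gives R_L ≥ R_th(1/0.0870 − 1) = 9.839 × 10.49 = 103 kΩ.

R_L(min) ≈ 103 kΩ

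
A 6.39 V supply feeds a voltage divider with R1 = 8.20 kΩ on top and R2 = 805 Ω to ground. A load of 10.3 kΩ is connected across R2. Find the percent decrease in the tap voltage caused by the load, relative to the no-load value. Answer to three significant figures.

6.64 %

The divider's output (Thévenin) resistance is R1‖R2 = 733.0 Ω.
Fractional drop under load = R_th/(R_th + R_L) = 733.0 / (733.0 + 10300) = 0.06644.
So the output falls by 6.64 %.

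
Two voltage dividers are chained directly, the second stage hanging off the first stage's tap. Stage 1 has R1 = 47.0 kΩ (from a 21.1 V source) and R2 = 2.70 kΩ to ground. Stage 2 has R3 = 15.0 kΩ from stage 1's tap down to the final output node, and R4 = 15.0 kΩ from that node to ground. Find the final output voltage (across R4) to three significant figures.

V_out ≈ 0.528 V

Stage 2 presents R3+R4 = 30.00 kΩ as a load on stage 1's tap.
Stage 1's lower leg becomes R2‖(R3+R4) = 2.477 kΩ, so V_mid = 21.1 × 2.477/49.48 = 1.056 V.
Stage 2 is itself unloaded: V_out = V_mid × R4/(R3+R4) = 1.056 × 15.0/30.00 = 0.528 V.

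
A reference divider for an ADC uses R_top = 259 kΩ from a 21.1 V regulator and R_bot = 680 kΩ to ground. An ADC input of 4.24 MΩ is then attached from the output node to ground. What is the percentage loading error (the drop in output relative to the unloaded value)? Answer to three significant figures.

The divider's output (Thévenin) resistance is R_top‖R_bot = 187.6 kΩ.
Fractional drop under load = R_th/(R_th + R_L) = 187.6 / (187.6 + 4240) = 0.04236.
So the output falls by 4.24 %.

4.24 %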